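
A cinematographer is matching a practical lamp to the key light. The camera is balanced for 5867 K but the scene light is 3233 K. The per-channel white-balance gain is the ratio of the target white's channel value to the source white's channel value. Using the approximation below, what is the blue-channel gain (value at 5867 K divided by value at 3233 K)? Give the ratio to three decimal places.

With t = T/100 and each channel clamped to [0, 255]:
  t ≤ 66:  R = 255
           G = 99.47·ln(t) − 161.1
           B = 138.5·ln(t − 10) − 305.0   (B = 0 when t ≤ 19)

1.862

At 3233 K (t = 32.33):
  B = 138.5·ln(32.33 − 10) − 305.0 = 138.5·ln 22.33 − 305.0 = 138.5·3.1059 − 305.0 = 125.171.
At 5867 K (t = 58.67):
  B = 138.5·ln(58.67 − 10) − 305.0 = 138.5·ln 48.67 − 305.0 = 138.5·3.8851 − 305.0 = 233.081.
Gain = 233.081 / 125.171 = 1.8621 → 1.862.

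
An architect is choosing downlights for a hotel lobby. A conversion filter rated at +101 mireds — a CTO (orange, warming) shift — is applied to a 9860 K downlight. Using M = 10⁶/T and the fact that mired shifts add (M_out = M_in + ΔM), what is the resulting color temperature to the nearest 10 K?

M_in = 10⁶/9860 = 101.42 mireds.
M_out = 101.42 + (+101) = 202.42 mireds.
T_out = 10⁶/202.42 = 4940.2 K → 4940 K.

4940 K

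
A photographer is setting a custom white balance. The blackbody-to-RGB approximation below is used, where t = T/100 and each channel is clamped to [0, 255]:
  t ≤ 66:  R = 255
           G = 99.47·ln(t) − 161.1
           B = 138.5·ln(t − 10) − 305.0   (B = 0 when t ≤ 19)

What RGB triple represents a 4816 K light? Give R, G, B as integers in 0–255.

t = 4816/100 = 48.16; the t ≤ 66 branch applies.
R = 255 by definition for t ≤ 66.
G = 99.47·ln 48.16 − 161.1 = 99.47·3.8745 − 161.1 = 224.299.
B = 138.5·ln(48.16 − 10) − 305.0 = 138.5·ln 38.16 − 305.0 = 138.5·3.6418 − 305.0 = 199.388.
Rounded: (255, 224, 199).

R=255, G=224, B=199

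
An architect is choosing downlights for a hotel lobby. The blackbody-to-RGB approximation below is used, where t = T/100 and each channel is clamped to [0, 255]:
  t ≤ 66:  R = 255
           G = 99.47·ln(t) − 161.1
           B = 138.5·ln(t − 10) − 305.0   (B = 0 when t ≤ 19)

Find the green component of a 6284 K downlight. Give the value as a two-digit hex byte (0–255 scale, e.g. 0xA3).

t = 6284/100 = 62.84; the t ≤ 66 branch applies.
G = 99.47·ln 62.84 − 161.1 = 99.47·4.1406 − 161.1 = 250.765.
Rounded: 251; in hex, 0xFB.

0xFB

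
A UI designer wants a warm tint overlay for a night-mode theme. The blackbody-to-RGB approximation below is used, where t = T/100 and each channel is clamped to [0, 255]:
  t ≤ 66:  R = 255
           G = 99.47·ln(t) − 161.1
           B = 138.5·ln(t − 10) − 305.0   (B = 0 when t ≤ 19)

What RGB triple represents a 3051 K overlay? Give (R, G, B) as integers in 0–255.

t = 3051/100 = 30.51; the t ≤ 66 branch applies.
R = 255 by definition for t ≤ 66.
G = 99.47·ln 30.51 − 161.1 = 99.47·3.4181 − 161.1 = 178.894.
B = 138.5·ln(30.51 − 10) − 305.0 = 138.5·ln 20.51 − 305.0 = 138.5·3.0209 − 305.0 = 113.396.
Rounded: (255, 179, 113).

(255, 179, 113)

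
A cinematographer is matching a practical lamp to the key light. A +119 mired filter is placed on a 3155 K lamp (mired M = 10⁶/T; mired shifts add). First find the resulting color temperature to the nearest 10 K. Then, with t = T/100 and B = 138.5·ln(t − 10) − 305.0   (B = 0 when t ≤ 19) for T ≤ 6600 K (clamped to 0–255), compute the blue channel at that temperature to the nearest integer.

49

M_in = 10⁶/3155 = 316.96; M_out = 316.96 + (+119) = 435.96.
T_out = 10⁶/435.96 = 2293.8 K → 2290 K; t = 22.9.
B = 138.5·ln(22.9 − 10) − 305.0 = 138.5·ln 12.9 − 305.0 = 138.5·2.5572 − 305.0 = 49.176.
Rounded: 49.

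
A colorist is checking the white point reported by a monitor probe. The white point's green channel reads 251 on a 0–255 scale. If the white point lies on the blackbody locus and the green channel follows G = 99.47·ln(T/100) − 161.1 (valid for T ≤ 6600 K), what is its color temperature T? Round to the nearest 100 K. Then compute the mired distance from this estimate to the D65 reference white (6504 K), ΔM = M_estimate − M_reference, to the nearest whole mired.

+5 mireds

ln t = (251 + 161.1) / 99.47 = 4.1430.
t = e^4.1430 = 62.989.
T = 100·t = 6299 K → 6300 K to the nearest 100 K.
M_estimate = 10⁶/6300 = 158.73; M_reference = 10⁶/6504 = 153.75.
ΔM = 158.73 − 153.75 = 4.98 → +5 mireds.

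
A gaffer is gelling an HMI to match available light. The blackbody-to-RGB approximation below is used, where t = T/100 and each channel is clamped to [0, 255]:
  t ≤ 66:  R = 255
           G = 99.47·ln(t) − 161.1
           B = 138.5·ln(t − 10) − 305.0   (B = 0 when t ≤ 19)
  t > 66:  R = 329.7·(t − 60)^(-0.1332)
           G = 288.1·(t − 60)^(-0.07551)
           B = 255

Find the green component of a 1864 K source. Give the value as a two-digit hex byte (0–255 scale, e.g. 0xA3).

0x82

t = 1864/100 = 18.64; the t ≤ 66 branch applies.
G = 99.47·ln 18.64 − 161.1 = 99.47·2.9253 − 161.1 = 129.881.
Rounded: 130; in hex, 0x82.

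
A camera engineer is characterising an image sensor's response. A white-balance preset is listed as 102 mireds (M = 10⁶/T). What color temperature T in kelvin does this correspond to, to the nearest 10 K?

9800 K

T = 10⁶ / 102 = 9803.92 K → 9800 K.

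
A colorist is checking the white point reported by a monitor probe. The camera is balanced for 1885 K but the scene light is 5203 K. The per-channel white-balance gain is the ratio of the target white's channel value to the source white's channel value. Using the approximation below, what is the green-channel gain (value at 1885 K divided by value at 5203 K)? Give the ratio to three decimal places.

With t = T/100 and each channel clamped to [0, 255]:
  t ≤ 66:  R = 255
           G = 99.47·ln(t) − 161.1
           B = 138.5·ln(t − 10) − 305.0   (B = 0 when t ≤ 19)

0.565

At 5203 K (t = 52.03):
  G = 99.47·ln 52.03 − 161.1 = 99.47·3.9518 − 161.1 = 231.988.
At 1885 K (t = 18.85):
  G = 99.47·ln 18.85 − 161.1 = 99.47·2.9365 − 161.1 = 130.995.
Gain = 130.995 / 231.988 = 0.5647 → 0.565.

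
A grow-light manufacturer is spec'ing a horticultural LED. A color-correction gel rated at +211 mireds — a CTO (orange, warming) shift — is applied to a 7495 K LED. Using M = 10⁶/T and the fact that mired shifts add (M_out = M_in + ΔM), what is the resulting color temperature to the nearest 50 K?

M_in = 10⁶/7495 = 133.42 mireds.
M_out = 133.42 + (+211) = 344.42 mireds.
T_out = 10⁶/344.42 = 2903.4 K → 2900 K.

2900 K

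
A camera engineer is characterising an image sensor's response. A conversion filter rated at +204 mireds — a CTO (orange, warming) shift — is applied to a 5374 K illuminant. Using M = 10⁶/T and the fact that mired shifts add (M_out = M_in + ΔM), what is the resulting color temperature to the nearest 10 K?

M_in = 10⁶/5374 = 186.08 mireds.
M_out = 186.08 + (+204) = 390.08 mireds.
T_out = 10⁶/390.08 = 2563.6 K → 2560 K.

2560 K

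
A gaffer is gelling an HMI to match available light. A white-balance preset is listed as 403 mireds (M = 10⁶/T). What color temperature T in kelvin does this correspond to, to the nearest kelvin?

T = 10⁶ / 403 = 2481.39 K → 2481 K.

2481 K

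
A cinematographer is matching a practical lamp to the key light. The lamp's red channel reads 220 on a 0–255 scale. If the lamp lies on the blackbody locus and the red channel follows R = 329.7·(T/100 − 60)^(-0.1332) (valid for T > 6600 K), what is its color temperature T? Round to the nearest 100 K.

8100 K

(t − 60)^(-0.1332) = 220/329.7 = 0.66727.
t − 60 = 0.66727^(1/-0.1332) = 0.66727^(-7.508) = 20.847, so t = 80.847.
T = 100·t = 8085 K → 8100 K to the nearest 100 K.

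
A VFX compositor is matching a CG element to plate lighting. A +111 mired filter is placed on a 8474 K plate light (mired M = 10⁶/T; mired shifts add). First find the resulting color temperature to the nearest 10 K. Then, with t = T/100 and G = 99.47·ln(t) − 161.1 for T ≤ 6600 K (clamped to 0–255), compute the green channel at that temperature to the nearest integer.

215

M_in = 10⁶/8474 = 118.01; M_out = 118.01 + (+111) = 229.01.
T_out = 10⁶/229.01 = 4366.7 K → 4370 K; t = 43.7.
G = 99.47·ln 43.7 − 161.1 = 99.47·3.7773 − 161.1 = 214.633.
Rounded: 215.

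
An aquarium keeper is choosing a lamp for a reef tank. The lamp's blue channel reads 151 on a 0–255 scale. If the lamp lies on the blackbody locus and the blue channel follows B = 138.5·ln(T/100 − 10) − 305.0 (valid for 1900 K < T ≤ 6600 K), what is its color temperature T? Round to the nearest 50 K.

ln(t − 10) = (151 + 305.0) / 138.5 = 3.2924.
t − 10 = e^3.2924 = 26.908, so t = 36.908.
T = 100·t = 3691 K → 3700 K to the nearest 50 K.

3700 K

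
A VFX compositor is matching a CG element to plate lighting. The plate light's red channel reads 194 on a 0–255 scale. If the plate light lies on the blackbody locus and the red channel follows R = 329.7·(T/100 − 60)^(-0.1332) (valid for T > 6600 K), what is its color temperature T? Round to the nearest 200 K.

11400 K

(t − 60)^(-0.1332) = 194/329.7 = 0.58841.
t − 60 = 0.58841^(1/-0.1332) = 0.58841^(-7.508) = 53.593, so t = 113.593.
T = 100·t = 11359 K → 11400 K to the nearest 200 K.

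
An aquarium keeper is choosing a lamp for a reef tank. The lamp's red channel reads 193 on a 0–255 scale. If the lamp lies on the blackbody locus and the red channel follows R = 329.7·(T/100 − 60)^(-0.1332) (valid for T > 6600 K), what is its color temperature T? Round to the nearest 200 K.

(t − 60)^(-0.1332) = 193/329.7 = 0.58538.
t − 60 = 0.58538^(1/-0.1332) = 0.58538^(-7.508) = 55.713, so t = 115.713.
T = 100·t = 11571 K → 11600 K to the nearest 200 K.

11600 K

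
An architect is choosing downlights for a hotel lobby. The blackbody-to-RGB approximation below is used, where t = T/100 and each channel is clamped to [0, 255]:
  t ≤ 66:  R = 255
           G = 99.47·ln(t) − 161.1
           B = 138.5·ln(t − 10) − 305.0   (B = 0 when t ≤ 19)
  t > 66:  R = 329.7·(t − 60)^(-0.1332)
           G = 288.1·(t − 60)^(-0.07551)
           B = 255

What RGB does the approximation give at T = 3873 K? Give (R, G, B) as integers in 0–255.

(255, 203, 160)

t = 3873/100 = 38.73; the t ≤ 66 branch applies.
R = 255 by definition for t ≤ 66.
G = 99.47·ln 38.73 − 161.1 = 99.47·3.6566 − 161.1 = 202.623.
B = 138.5·ln(38.73 − 10) − 305.0 = 138.5·ln 28.73 − 305.0 = 138.5·3.3579 − 305.0 = 160.075.
Rounded: (255, 203, 160).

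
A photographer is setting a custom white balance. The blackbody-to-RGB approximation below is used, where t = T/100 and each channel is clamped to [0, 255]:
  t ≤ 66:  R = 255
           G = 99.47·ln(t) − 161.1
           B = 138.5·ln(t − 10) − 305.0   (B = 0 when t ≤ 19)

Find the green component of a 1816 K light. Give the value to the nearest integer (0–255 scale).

t = 1816/100 = 18.16; the t ≤ 66 branch applies.
G = 99.47·ln 18.16 − 161.1 = 99.47·2.8992 − 161.1 = 127.286.
Rounded: 127.

127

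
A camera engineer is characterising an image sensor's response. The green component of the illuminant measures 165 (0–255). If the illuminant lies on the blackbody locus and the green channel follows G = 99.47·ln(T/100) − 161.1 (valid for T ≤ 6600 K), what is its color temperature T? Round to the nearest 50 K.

ln t = (165 + 161.1) / 99.47 = 3.2784.
t = e^3.2784 = 26.533.
T = 100·t = 2653 K → 2650 K to the nearest 50 K.

2650 K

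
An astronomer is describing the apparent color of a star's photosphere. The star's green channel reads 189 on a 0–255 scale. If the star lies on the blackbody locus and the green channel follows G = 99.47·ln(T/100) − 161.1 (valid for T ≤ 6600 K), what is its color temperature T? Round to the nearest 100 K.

3400 K

ln t = (189 + 161.1) / 99.47 = 3.5197.
t = e^3.5197 = 33.773.
T = 100·t = 3377 K → 3400 K to the nearest 100 K.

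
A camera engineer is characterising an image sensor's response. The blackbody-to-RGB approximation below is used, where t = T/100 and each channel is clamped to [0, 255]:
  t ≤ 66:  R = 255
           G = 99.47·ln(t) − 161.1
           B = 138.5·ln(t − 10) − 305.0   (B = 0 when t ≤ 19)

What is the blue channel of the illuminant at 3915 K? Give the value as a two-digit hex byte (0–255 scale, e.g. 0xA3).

0xA2

t = 3915/100 = 39.15; the t ≤ 66 branch applies.
B = 138.5·ln(39.15 − 10) − 305.0 = 138.5·ln 29.15 − 305.0 = 138.5·3.3725 − 305.0 = 162.085.
Rounded: 162; in hex, 0xA2.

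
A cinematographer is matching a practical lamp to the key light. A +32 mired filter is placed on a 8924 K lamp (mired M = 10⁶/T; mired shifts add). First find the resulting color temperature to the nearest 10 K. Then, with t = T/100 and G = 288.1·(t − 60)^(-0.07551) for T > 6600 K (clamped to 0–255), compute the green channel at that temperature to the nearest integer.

M_in = 10⁶/8924 = 112.06; M_out = 112.06 + (+32) = 144.06.
T_out = 10⁶/144.06 = 6941.7 K → 6940 K; t = 69.4.
G = 288.1·(69.4 − 60)^(-0.07551) = 288.1·9.4^(-0.07551) = 288.1·0.84434 = 243.255.
Rounded: 243.

243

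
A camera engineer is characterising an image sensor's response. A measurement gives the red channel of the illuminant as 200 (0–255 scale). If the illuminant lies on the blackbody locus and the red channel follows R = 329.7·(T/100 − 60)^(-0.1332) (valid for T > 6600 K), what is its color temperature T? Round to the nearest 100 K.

10300 K

(t − 60)^(-0.1332) = 200/329.7 = 0.60661.
t − 60 = 0.60661^(1/-0.1332) = 0.60661^(-7.508) = 42.638, so t = 102.638.
T = 100·t = 10264 K → 10300 K to the nearest 100 K.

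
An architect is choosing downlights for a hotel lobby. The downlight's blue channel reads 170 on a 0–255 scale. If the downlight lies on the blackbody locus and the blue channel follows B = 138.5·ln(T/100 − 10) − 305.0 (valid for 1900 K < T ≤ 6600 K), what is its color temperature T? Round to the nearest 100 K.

ln(t − 10) = (170 + 305.0) / 138.5 = 3.4296.
t − 10 = e^3.4296 = 30.864, so t = 40.864.
T = 100·t = 4086 K → 4100 K to the nearest 100 K.

4100 K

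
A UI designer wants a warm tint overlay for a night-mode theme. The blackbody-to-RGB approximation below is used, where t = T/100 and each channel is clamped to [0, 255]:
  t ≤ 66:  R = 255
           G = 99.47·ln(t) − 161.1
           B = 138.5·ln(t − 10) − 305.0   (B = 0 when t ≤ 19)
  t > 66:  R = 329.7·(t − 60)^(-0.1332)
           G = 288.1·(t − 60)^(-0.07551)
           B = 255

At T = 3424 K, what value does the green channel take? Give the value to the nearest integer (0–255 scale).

190

t = 3424/100 = 34.24; the t ≤ 66 branch applies.
G = 99.47·ln 34.24 − 161.1 = 99.47·3.5334 − 161.1 = 190.367.
Rounded: 190.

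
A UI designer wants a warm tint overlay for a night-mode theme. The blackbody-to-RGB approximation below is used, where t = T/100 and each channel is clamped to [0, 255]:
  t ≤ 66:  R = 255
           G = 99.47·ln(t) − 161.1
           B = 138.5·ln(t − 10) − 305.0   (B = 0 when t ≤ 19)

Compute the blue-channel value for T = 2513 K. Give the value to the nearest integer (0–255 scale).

t = 2513/100 = 25.13; the t ≤ 66 branch applies.
B = 138.5·ln(25.13 − 10) − 305.0 = 138.5·ln 15.13 − 305.0 = 138.5·2.7167 − 305.0 = 71.260.
Rounded: 71.

71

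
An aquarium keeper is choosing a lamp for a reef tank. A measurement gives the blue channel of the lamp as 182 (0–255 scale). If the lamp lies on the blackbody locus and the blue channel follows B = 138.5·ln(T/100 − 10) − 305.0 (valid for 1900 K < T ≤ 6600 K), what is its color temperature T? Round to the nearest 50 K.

4350 K

ln(t − 10) = (182 + 305.0) / 138.5 = 3.5162.
t − 10 = e^3.5162 = 33.658, so t = 43.658.
T = 100·t = 4366 K → 4350 K to the nearest 50 K.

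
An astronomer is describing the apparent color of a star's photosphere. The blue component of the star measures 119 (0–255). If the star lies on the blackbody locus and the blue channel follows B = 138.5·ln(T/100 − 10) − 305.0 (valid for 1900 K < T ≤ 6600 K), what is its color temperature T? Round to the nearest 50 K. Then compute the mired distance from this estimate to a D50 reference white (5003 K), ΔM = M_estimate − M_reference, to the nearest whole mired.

ln(t − 10) = (119 + 305.0) / 138.5 = 3.0614.
t − 10 = e^3.0614 = 21.357, so t = 31.357.
T = 100·t = 3136 K → 3150 K to the nearest 50 K.
M_estimate = 10⁶/3150 = 317.46; M_reference = 10⁶/5003 = 199.88.
ΔM = 317.46 − 199.88 = 117.58 → +118 mireds.

+118 mireds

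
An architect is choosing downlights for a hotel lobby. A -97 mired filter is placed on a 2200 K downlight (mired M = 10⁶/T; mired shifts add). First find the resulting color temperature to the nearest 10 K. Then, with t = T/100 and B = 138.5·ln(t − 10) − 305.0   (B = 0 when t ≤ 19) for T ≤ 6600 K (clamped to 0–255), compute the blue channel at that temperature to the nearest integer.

M_in = 10⁶/2200 = 454.55; M_out = 454.55 + (-97) = 357.55.
T_out = 10⁶/357.55 = 2796.8 K → 2800 K; t = 28.
B = 138.5·ln(28 − 10) − 305.0 = 138.5·ln 18 − 305.0 = 138.5·2.8904 − 305.0 = 95.316.
Rounded: 95.

95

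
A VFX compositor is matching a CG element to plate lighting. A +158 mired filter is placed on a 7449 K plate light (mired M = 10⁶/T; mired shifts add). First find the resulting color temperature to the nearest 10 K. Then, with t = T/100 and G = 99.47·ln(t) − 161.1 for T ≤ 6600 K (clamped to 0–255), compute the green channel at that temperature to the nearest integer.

190

M_in = 10⁶/7449 = 134.25; M_out = 134.25 + (+158) = 292.25.
T_out = 10⁶/292.25 = 3421.8 K → 3420 K; t = 34.2.
G = 99.47·ln 34.2 − 161.1 = 99.47·3.5322 − 161.1 = 190.250.
Rounded: 190.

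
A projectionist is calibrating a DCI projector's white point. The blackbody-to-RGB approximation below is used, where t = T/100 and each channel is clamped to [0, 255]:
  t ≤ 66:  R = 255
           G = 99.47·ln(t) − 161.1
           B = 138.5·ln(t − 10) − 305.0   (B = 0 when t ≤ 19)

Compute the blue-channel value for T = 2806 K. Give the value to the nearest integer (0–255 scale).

t = 2806/100 = 28.06; the t ≤ 66 branch applies.
B = 138.5·ln(28.06 − 10) − 305.0 = 138.5·ln 18.06 − 305.0 = 138.5·2.8937 − 305.0 = 95.777.
Rounded: 96.

96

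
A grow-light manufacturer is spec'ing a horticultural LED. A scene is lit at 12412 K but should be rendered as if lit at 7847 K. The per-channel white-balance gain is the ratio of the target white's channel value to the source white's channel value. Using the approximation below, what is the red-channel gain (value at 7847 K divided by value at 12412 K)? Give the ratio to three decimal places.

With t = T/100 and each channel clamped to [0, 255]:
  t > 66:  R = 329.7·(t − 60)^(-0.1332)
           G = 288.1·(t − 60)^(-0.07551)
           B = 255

1.180

At 12412 K (t = 124.12):
  R = 329.7·(124.12 − 60)^(-0.1332) = 329.7·64.12^(-0.1332) = 329.7·0.57452 = 189.421.
At 7847 K (t = 78.47):
  R = 329.7·(78.47 − 60)^(-0.1332) = 329.7·18.47^(-0.1332) = 329.7·0.67812 = 223.576.
Gain = 223.576 / 189.421 = 1.1803 → 1.180.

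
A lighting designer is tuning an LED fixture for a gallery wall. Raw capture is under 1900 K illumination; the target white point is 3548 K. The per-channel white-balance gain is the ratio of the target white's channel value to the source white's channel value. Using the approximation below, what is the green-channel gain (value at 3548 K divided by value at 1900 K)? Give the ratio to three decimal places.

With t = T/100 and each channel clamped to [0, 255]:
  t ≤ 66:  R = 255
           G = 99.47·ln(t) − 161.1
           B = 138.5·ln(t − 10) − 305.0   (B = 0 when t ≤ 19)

1.471

At 1900 K (t = 19):
  G = 99.47·ln 19 − 161.1 = 99.47·2.9444 − 161.1 = 131.783.
At 3548 K (t = 35.48):
  G = 99.47·ln 35.48 − 161.1 = 99.47·3.5690 − 161.1 = 193.905.
Gain = 193.905 / 131.783 = 1.4714 → 1.471.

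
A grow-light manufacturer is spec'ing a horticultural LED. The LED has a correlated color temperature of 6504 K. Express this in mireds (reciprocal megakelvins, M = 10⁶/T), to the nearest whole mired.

154 mireds

M = 10⁶ / 6504 = 153.752 → 154 mireds.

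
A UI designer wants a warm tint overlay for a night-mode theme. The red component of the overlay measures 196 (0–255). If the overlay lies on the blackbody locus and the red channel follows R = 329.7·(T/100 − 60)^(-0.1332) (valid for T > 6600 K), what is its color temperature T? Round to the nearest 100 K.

11000 K

(t − 60)^(-0.1332) = 196/329.7 = 0.59448.
t − 60 = 0.59448^(1/-0.1332) = 0.59448^(-7.508) = 49.621, so t = 109.621.
T = 100·t = 10962 K → 11000 K to the nearest 100 K.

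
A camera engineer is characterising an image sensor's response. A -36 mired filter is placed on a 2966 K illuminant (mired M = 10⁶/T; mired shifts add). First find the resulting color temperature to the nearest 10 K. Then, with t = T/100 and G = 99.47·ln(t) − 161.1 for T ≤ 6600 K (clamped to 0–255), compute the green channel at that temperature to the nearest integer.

M_in = 10⁶/2966 = 337.15; M_out = 337.15 + (-36) = 301.15.
T_out = 10⁶/301.15 = 3320.6 K → 3320 K; t = 33.2.
G = 99.47·ln 33.2 − 161.1 = 99.47·3.5025 − 161.1 = 187.299.
Rounded: 187.

187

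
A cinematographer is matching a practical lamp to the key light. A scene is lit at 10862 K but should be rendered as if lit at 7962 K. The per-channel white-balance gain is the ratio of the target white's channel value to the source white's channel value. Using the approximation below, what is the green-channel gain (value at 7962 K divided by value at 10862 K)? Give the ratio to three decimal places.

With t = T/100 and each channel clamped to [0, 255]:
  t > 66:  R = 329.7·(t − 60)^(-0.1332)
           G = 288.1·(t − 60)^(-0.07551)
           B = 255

At 10862 K (t = 108.62):
  G = 288.1·(108.62 − 60)^(-0.07551) = 288.1·48.62^(-0.07551) = 288.1·0.74581 = 214.868.
At 7962 K (t = 79.62):
  G = 288.1·(79.62 − 60)^(-0.07551) = 288.1·19.62^(-0.07551) = 288.1·0.79871 = 230.108.
Gain = 230.108 / 214.868 = 1.0709 → 1.071.

1.071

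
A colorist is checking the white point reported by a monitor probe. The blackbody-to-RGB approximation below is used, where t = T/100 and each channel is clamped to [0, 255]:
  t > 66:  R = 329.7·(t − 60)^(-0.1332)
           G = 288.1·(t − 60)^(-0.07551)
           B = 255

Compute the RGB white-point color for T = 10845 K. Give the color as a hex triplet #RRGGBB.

#C5D7FF

t = 10845/100 = 108.45; the t > 66 branch applies.
R = 329.7·(108.45 − 60)^(-0.1332) = 329.7·48.45^(-0.1332) = 329.7·0.59637 = 196.625.
G = 288.1·(108.45 − 60)^(-0.07551) = 288.1·48.45^(-0.07551) = 288.1·0.74601 = 214.925.
B = 255 by definition for t > 66.
Rounded: (197, 215, 255).
In hex: #C5D7FF.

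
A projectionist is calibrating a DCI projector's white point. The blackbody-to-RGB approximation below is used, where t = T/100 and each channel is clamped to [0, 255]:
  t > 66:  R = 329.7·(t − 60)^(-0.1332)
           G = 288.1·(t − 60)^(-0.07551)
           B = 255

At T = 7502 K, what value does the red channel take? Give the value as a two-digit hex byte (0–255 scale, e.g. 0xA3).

t = 7502/100 = 75.02; the t > 66 branch applies.
R = 329.7·(75.02 − 60)^(-0.1332) = 329.7·15.02^(-0.1332) = 329.7·0.69706 = 229.819.
Rounded: 230; in hex, 0xE6.

0xE6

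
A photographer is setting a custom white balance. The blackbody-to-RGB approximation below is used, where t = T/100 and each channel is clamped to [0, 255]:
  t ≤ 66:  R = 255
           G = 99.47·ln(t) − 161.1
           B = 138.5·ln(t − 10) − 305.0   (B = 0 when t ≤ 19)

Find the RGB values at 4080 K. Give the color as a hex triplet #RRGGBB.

t = 4080/100 = 40.8; the t ≤ 66 branch applies.
R = 255 by definition for t ≤ 66.
G = 99.47·ln 40.8 − 161.1 = 99.47·3.7087 − 161.1 = 207.803.
B = 138.5·ln(40.8 − 10) − 305.0 = 138.5·ln 30.8 − 305.0 = 138.5·3.4275 − 305.0 = 169.711.
Rounded: (255, 208, 170).
In hex: #FFD0AA.

#FFD0AA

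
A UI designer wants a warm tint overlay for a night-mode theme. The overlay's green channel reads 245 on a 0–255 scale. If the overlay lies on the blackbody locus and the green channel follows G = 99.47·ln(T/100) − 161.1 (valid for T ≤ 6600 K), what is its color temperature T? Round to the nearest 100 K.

5900 K

ln t = (245 + 161.1) / 99.47 = 4.0826.
t = e^4.0826 = 59.302.
T = 100·t = 5930 K → 5900 K to the nearest 100 K.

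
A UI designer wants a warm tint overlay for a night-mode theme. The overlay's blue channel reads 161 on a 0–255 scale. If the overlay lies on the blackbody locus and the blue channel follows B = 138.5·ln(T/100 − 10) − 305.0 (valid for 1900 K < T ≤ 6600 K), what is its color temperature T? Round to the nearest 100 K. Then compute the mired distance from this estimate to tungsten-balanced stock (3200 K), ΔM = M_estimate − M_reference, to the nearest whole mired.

-56 mireds

ln(t − 10) = (161 + 305.0) / 138.5 = 3.3646.
t − 10 = e^3.3646 = 28.923, so t = 38.923.
T = 100·t = 3892 K → 3900 K to the nearest 100 K.
M_estimate = 10⁶/3900 = 256.41; M_reference = 10⁶/3200 = 312.50.
ΔM = 256.41 − 312.50 = -56.09 → -56 mireds.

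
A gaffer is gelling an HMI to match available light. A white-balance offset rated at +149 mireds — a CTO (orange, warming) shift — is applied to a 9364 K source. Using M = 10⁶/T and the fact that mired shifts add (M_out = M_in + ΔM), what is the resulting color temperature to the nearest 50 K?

M_in = 10⁶/9364 = 106.79 mireds.
M_out = 106.79 + (+149) = 255.79 mireds.
T_out = 10⁶/255.79 = 3909.4 K → 3900 K.

3900 K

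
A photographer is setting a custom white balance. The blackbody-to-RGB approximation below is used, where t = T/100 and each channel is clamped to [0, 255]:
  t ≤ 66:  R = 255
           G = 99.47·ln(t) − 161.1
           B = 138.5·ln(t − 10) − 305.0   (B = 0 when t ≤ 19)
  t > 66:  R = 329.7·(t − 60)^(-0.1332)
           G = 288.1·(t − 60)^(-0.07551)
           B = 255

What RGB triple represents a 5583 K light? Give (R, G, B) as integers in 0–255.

(255, 239, 225)

t = 5583/100 = 55.83; the t ≤ 66 branch applies.
R = 255 by definition for t ≤ 66.
G = 99.47·ln 55.83 − 161.1 = 99.47·4.0223 − 161.1 = 238.999.
B = 138.5·ln(55.83 − 10) − 305.0 = 138.5·ln 45.83 − 305.0 = 138.5·3.8249 − 305.0 = 224.754.
Rounded: (255, 239, 225).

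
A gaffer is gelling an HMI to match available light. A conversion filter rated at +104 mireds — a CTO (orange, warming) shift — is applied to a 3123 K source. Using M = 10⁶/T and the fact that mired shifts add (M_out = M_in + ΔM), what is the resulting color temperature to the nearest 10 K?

M_in = 10⁶/3123 = 320.20 mireds.
M_out = 320.20 + (+104) = 424.20 mireds.
T_out = 10⁶/424.20 = 2357.4 K → 2360 K.

2360 K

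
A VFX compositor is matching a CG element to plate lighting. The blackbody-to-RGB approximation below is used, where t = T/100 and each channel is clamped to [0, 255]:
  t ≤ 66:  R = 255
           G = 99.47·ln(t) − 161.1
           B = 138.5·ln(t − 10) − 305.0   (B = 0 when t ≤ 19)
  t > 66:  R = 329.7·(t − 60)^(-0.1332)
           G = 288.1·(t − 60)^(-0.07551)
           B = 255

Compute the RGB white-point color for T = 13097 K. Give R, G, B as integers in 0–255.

R=187, G=209, B=255

t = 13097/100 = 130.97; the t > 66 branch applies.
R = 329.7·(130.97 − 60)^(-0.1332) = 329.7·70.97^(-0.1332) = 329.7·0.56681 = 186.877.
G = 288.1·(130.97 − 60)^(-0.07551) = 288.1·70.97^(-0.07551) = 288.1·0.72481 = 208.818.
B = 255 by definition for t > 66.
Rounded: (187, 209, 255).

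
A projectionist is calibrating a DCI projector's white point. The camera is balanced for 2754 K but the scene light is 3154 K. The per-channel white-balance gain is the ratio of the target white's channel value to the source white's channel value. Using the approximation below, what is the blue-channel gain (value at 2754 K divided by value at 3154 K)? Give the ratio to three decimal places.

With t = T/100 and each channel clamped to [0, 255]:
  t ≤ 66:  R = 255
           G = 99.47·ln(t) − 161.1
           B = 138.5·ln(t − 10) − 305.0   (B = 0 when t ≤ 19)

At 3154 K (t = 31.54):
  B = 138.5·ln(31.54 − 10) − 305.0 = 138.5·ln 21.54 − 305.0 = 138.5·3.0699 − 305.0 = 120.183.
At 2754 K (t = 27.54):
  B = 138.5·ln(27.54 − 10) − 305.0 = 138.5·ln 17.54 − 305.0 = 138.5·2.8645 − 305.0 = 91.731.
Gain = 91.731 / 120.183 = 0.7633 → 0.763.

0.763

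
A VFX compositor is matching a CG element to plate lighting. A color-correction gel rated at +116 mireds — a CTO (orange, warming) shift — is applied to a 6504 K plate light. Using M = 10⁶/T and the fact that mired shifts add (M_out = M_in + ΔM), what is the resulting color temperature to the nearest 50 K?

M_in = 10⁶/6504 = 153.75 mireds.
M_out = 153.75 + (+116) = 269.75 mireds.
T_out = 10⁶/269.75 = 3707.1 K → 3700 K.

3700 K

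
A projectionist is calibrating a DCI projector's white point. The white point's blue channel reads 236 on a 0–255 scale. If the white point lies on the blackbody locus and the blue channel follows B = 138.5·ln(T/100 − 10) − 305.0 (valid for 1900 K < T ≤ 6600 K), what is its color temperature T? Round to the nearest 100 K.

6000 K

ln(t − 10) = (236 + 305.0) / 138.5 = 3.9061.
t − 10 = e^3.9061 = 49.707, so t = 59.707.
T = 100·t = 5971 K → 6000 K to the nearest 100 K.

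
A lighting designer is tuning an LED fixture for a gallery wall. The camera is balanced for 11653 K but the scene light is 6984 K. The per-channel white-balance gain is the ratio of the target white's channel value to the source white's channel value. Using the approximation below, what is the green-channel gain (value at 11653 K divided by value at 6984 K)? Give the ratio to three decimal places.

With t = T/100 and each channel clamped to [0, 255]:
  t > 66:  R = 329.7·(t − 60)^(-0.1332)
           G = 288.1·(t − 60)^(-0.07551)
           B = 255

At 6984 K (t = 69.84):
  G = 288.1·(69.84 − 60)^(-0.07551) = 288.1·9.84^(-0.07551) = 288.1·0.84143 = 242.417.
At 11653 K (t = 116.53):
  G = 288.1·(116.53 − 60)^(-0.07551) = 288.1·56.53^(-0.07551) = 288.1·0.73737 = 212.436.
Gain = 212.436 / 242.417 = 0.8763 → 0.876.

0.876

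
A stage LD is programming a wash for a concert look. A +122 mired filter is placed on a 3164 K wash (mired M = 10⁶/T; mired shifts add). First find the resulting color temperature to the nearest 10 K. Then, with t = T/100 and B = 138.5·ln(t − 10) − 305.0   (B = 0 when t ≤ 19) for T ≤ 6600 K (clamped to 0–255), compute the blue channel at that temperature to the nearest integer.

M_in = 10⁶/3164 = 316.06; M_out = 316.06 + (+122) = 438.06.
T_out = 10⁶/438.06 = 2282.8 K → 2280 K; t = 22.8.
B = 138.5·ln(22.8 − 10) − 305.0 = 138.5·ln 12.8 − 305.0 = 138.5·2.5494 − 305.0 = 48.098.
Rounded: 48.

48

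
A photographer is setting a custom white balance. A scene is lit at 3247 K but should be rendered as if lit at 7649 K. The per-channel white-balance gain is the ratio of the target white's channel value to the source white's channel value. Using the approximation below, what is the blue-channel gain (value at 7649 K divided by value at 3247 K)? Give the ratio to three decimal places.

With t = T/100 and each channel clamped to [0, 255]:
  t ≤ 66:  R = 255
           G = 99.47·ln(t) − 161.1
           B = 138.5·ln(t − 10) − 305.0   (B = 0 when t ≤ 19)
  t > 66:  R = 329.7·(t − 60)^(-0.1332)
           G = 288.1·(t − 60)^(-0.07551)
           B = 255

2.023

At 3247 K (t = 32.47):
  B = 138.5·ln(32.47 − 10) − 305.0 = 138.5·ln 22.47 − 305.0 = 138.5·3.1122 − 305.0 = 126.037.
At 7649 K (t = 76.49):
  B = 255 by definition for t > 66.
Gain = 255.000 / 126.037 = 2.0232 → 2.023.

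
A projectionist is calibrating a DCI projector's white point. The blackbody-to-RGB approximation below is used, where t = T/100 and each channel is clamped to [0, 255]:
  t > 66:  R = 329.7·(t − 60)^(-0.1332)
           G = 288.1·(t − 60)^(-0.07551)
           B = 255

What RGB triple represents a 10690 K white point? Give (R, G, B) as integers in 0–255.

t = 10690/100 = 106.9; the t > 66 branch applies.
R = 329.7·(106.9 − 60)^(-0.1332) = 329.7·46.9^(-0.1332) = 329.7·0.59896 = 197.478.
G = 288.1·(106.9 − 60)^(-0.07551) = 288.1·46.9^(-0.07551) = 288.1·0.74784 = 215.453.
B = 255 by definition for t > 66.
Rounded: (197, 215, 255).

(197, 215, 255)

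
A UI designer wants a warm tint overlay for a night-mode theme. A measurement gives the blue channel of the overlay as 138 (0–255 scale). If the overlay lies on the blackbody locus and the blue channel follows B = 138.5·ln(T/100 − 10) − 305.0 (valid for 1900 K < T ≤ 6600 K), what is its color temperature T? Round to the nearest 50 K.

ln(t − 10) = (138 + 305.0) / 138.5 = 3.1986.
t − 10 = e^3.1986 = 24.497, so t = 34.497.
T = 100·t = 3450 K → 3450 K to the nearest 50 K.

3450 K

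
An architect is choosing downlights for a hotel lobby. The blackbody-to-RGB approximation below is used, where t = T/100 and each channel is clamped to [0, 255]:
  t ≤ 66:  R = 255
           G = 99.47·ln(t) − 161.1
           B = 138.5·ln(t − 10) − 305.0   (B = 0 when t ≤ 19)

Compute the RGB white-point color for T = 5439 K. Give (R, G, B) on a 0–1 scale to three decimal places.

t = 5439/100 = 54.39; the t ≤ 66 branch applies.
R = 255 by definition for t ≤ 66.
G = 99.47·ln 54.39 − 161.1 = 99.47·3.9962 − 161.1 = 236.400.
B = 138.5·ln(54.39 − 10) − 305.0 = 138.5·ln 44.39 − 305.0 = 138.5·3.7930 − 305.0 = 220.332.
Dividing each by 255: (1.0000, 0.9271, 0.8640) → (1.000, 0.927, 0.864).

(1.000, 0.927, 0.864)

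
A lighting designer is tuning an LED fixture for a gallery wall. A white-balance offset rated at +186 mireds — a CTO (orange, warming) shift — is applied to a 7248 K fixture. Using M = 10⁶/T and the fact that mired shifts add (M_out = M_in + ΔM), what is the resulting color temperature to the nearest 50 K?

M_in = 10⁶/7248 = 137.97 mireds.
M_out = 137.97 + (+186) = 323.97 mireds.
T_out = 10⁶/323.97 = 3086.7 K → 3100 K.

3100 K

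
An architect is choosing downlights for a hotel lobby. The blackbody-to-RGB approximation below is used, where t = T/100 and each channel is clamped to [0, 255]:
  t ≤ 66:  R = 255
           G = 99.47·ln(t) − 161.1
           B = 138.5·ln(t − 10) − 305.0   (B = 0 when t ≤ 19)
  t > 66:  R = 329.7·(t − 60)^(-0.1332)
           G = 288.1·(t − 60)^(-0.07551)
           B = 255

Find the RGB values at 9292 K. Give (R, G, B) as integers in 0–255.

(207, 221, 255)

t = 9292/100 = 92.92; the t > 66 branch applies.
R = 329.7·(92.92 − 60)^(-0.1332) = 329.7·32.92^(-0.1332) = 329.7·0.62788 = 207.011.
G = 288.1·(92.92 − 60)^(-0.07551) = 288.1·32.92^(-0.07551) = 288.1·0.76810 = 221.289.
B = 255 by definition for t > 66.
Rounded: (207, 221, 255).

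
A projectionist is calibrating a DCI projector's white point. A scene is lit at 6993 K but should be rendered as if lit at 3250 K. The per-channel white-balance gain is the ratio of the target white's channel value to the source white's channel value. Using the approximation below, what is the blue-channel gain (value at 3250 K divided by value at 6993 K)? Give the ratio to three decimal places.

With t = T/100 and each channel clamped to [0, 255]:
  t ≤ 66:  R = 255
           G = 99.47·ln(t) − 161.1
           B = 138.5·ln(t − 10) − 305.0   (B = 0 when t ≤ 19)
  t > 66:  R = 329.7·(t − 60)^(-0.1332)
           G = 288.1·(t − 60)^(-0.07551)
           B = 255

At 6993 K (t = 69.93):
  B = 255 by definition for t > 66.
At 3250 K (t = 32.5):
  B = 138.5·ln(32.5 − 10) − 305.0 = 138.5·ln 22.5 − 305.0 = 138.5·3.1135 − 305.0 = 126.222.
Gain = 126.222 / 255.000 = 0.4950 → 0.495.

0.495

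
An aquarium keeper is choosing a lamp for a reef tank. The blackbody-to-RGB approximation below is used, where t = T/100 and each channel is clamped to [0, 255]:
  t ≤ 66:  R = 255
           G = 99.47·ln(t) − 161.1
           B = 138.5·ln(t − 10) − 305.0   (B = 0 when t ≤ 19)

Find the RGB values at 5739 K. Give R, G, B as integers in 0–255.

t = 5739/100 = 57.39; the t ≤ 66 branch applies.
R = 255 by definition for t ≤ 66.
G = 99.47·ln 57.39 − 161.1 = 99.47·4.0499 − 161.1 = 241.741.
B = 138.5·ln(57.39 − 10) − 305.0 = 138.5·ln 47.39 − 305.0 = 138.5·3.8584 − 305.0 = 229.390.
Rounded: (255, 242, 229).

R=255, G=242, B=229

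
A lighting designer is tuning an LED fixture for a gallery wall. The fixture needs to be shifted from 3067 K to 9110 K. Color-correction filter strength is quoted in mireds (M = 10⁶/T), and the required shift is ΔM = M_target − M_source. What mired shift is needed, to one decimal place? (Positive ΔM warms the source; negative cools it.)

-216.3 mireds

M_source = 10⁶/3067 = 326.052; M_target = 10⁶/9110 = 109.769.
ΔM = 109.769 − 326.052 = -216.282 → -216.3 mireds, a cooling shift.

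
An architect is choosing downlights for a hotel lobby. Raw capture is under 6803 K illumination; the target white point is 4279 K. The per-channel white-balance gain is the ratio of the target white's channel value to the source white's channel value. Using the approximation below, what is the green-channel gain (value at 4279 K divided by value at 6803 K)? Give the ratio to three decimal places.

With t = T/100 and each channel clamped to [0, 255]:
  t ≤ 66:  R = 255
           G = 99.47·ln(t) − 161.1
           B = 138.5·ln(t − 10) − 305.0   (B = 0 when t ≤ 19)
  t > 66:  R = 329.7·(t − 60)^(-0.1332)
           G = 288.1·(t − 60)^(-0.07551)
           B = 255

At 6803 K (t = 68.03):
  G = 288.1·(68.03 − 60)^(-0.07551) = 288.1·8.03^(-0.07551) = 288.1·0.85445 = 246.166.
At 4279 K (t = 42.79):
  G = 99.47·ln 42.79 − 161.1 = 99.47·3.7563 − 161.1 = 212.540.
Gain = 212.540 / 246.166 = 0.8634 → 0.863.

0.863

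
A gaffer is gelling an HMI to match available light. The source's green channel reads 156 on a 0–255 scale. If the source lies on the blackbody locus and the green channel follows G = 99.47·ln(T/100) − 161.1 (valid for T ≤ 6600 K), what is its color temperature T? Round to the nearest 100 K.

2400 K

ln t = (156 + 161.1) / 99.47 = 3.1879.
t = e^3.1879 = 24.237.
T = 100·t = 2424 K → 2400 K to the nearest 100 K.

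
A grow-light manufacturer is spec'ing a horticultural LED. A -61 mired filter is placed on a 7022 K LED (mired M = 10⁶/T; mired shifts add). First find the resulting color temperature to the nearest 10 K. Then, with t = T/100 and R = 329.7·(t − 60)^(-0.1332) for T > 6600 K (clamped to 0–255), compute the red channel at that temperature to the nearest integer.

190

M_in = 10⁶/7022 = 142.41; M_out = 142.41 + (-61) = 81.41.
T_out = 10⁶/81.41 = 12283.6 K → 12280 K; t = 122.8.
R = 329.7·(122.8 − 60)^(-0.1332) = 329.7·62.8^(-0.1332) = 329.7·0.57612 = 189.946.
Rounded: 190.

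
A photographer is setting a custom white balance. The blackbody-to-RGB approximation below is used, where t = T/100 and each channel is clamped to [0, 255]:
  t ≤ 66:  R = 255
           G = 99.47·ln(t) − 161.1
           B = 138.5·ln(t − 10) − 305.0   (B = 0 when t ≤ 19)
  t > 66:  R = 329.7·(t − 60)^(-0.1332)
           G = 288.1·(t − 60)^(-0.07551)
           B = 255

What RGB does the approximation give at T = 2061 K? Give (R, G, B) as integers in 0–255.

(255, 140, 22)

t = 2061/100 = 20.61; the t ≤ 66 branch applies.
R = 255 by definition for t ≤ 66.
G = 99.47·ln 20.61 − 161.1 = 99.47·3.0258 − 161.1 = 139.874.
B = 138.5·ln(20.61 − 10) − 305.0 = 138.5·ln 10.61 − 305.0 = 138.5·2.3618 − 305.0 = 22.109.
Rounded: (255, 140, 22).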